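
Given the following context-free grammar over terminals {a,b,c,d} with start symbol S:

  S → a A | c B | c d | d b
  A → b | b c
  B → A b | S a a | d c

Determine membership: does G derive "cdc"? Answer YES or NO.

CNF form of G:
  S -> T1 B | T1 T3 | T2 A | T3 T0
  A -> T0 T1 | b
  B -> A T0 | S X4 | T3 T1
  T0 -> b
  T1 -> c
  T2 -> a
  T3 -> d
  X4 -> T2 T2

CYK fill:
  [0..0]={T1}  "c"  orig:{}
  [1..1]={T3}  "d"  orig:{}
  [2..2]={T1}  "c"  orig:{}
  [0..1]={S}  "cd"
  [1..2]={B}  "dc"
  [0..2]={S}  "cdc"

S ∈ T[0,2] ⇒ YES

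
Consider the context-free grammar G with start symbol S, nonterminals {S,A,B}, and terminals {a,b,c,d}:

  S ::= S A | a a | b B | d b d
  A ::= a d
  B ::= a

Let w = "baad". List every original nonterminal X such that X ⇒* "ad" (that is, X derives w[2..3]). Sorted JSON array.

CNF form of G:
  S -> S A | T0 T0 | T1 X3 | T2 B
  A -> T0 T1
  B -> a
  T0 -> a
  T1 -> d
  T2 -> b
  X3 -> T2 T1

CYK fill, restricted to cells inside w[2..3]:
  cell(2,2) a: {B,T0}  orig:{B}
  cell(3,3) d: {T1}  orig:{}
  cell(2,3) ad: {A}

Original NTs in T[2,3] deriving "ad": ["A"]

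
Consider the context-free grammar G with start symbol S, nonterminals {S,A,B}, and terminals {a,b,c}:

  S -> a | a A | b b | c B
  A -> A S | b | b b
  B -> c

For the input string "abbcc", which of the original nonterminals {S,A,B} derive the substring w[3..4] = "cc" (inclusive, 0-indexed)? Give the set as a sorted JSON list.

CNF form of G:
  S -> T0 T0 | T1 A | T2 B | a
  A -> A S | T0 T0 | b
  B -> c
  T0 -> b
  T1 -> a
  T2 -> c

CYK table (by increasing span) (cells [i..j] with 3 ≤ i ≤ j ≤ 4 only):
  cell(3,3) c: {B,T2}  orig:{B}
  cell(4,4) c: {B,T2}  orig:{B}
  cell(3,4) cc: {S}

Original NTs in T[3,4] deriving "cc": ["S"]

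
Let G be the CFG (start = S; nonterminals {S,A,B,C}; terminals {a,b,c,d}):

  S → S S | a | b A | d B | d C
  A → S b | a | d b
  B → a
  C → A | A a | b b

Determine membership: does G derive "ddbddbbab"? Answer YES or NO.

Convert to CNF:
  S -> S S | T0 A | T1 B | T1 C | a
  A -> S T0 | T1 T0 | a
  B -> a
  C -> A T2 | S T0 | T0 T0 | T1 T0 | a
  T0 -> b
  T1 -> d
  T2 -> a

CYK table (by increasing span):
  T[0,0] 'd' = {T1}  orig:{}
  T[1,1] 'd' = {T1}  orig:{}
  T[2,2] 'b' = {T0}  orig:{}
  T[3,3] 'd' = {T1}  orig:{}
  T[4,4] 'd' = {T1}  orig:{}
  T[5,5] 'b' = {T0}  orig:{}
  T[6,6] 'b' = {T0}  orig:{}
  T[7,7] 'a' = {A,B,C,S,T2}  orig:{A,B,C,S}
  T[8,8] 'b' = {T0}  orig:{}
  T[0,1] 'dd' = ∅
  T[1,2] 'db' = {A,C}
  T[2,3] 'bd' = ∅
  T[3,4] 'dd' = ∅
  T[4,5] 'db' = {A,C}
  T[5,6] 'bb' = {C}
  T[6,7] 'ba' = {S}
  T[7,8] 'ab' = {A,C}
  T[0,2] 'ddb' = {S}
  T[1,3] 'dbd' = ∅
  T[2,4] 'bdd' = ∅
  T[3,5] 'ddb' = {S}
  T[4,6] 'dbb' = {S}
  T[5,7] 'bba' = ∅
  T[6,8] 'bab' = {A,C,S}
  T[0,3] 'ddbd' = ∅
  T[1,4] 'dbdd' = ∅
  T[2,5] 'bddb' = ∅
  T[3,6] 'ddbb' = {A,C}
  T[4,7] 'dbba' = {S}
  T[5,8] 'bbab' = {S}
  T[0,4] 'ddbdd' = ∅
  T[1,5] 'dbddb' = ∅
  T[2,6] 'bddbb' = {S}
  T[3,7] 'ddbba' = {C,S}
  T[4,8] 'dbbab' = {A,C}
  T[0,5] 'ddbddb' = {S}
  T[1,6] 'dbddbb' = ∅
  T[2,7] 'bddbba' = {S}
  T[3,8] 'ddbbab' = {A,C,S}
  T[0,6] 'ddbddbb' = {A,C}
  T[1,7] 'dbddbba' = ∅
  T[2,8] 'bddbbab' = {A,C,S}
  T[0,7] 'ddbddbba' = {C,S}
  T[1,8] 'dbddbbab' = {S}
  T[0,8] 'ddbddbbab' = {A,C,S}

S ∈ T[0,8] ⇒ YES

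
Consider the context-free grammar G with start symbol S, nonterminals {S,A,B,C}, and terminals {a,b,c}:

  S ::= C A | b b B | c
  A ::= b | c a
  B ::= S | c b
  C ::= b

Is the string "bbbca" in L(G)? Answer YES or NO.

Convert to CNF:
  S -> C A | T2 X4 | c
  A -> T0 T1 | b
  B -> C A | T0 T2 | T2 X3 | c
  C -> b
  T0 -> c
  T1 -> a
  T2 -> b
  X3 -> T2 B
  X4 -> T2 B

Fill CYK table bottom-up:
  T[0,0] 'b' = {A,C,T2}  orig:{A,C}
  T[1,1] 'b' = {A,C,T2}  orig:{A,C}
  T[2,2] 'b' = {A,C,T2}  orig:{A,C}
  T[3,3] 'c' = {B,S,T0}  orig:{B,S}
  T[4,4] 'a' = {T1}  orig:{}
  T[0,1] 'bb' = {B,S}
  T[1,2] 'bb' = {B,S}
  T[2,3] 'bc' = {X3,X4}  orig:{}
  T[3,4] 'ca' = {A}
  T[0,2] 'bbb' = {X3,X4}  orig:{}
  T[1,3] 'bbc' = {B,S}
  T[2,4] 'bca' = {B,S}
  T[0,3] 'bbbc' = {X3,X4}  orig:{}
  T[1,4] 'bbca' = {X3,X4}  orig:{}
  T[0,4] 'bbbca' = {B,S}

S ∈ T[0,4] ⇒ YES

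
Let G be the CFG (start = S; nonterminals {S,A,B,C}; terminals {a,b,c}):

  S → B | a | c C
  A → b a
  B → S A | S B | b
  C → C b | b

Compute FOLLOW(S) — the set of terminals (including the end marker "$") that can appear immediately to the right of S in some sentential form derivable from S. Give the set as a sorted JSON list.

FIRST iteration:
pass 1:
  A via A→b a: +{b}
  B via B→b: +{b}
  C via C→b: +{b}
  S via S→B: +{b}
  S via S→a: +{a}
  S via S→c C: +{c}
  S: {a,b,c}  A: {b}  B: {b}  C: {b}
pass 2:
  B via B→S A: +{a,c}
  S: {a,b,c}  A: {b}  B: {a,b,c}  C: {b}
pass 3: done
  S: {a,b,c}  A: {b}  B: {a,b,c}  C: {b}

FOLLOW iteration:
FOLLOW(S) := {$}
[1]
  B→S A: FOLLOW(S) ⊇ FIRST(A) = {b}; new: +{b}
  B→S B: FOLLOW(S) ⊇ FIRST(B) = {a,b,c}; new: +{a,c}
  C→C b: FOLLOW(C) ⊇ FIRST(b) = {b}; new: +{b}
  S→B: FOLLOW(B) ⊇ FOLLOW(S) ⊇ {$,a,b,c}; new: +{$,a,b,c}
  S→c C: FOLLOW(C) ⊇ FOLLOW(S) ⊇ {$,a,b,c}; new: +{$,a,c}
  FOLLOW(S)={$,a,b,c}  FOLLOW(A)={}  FOLLOW(B)={$,a,b,c}  FOLLOW(C)={$,a,b,c}
[2]
  B→S A: FOLLOW(A) ⊇ FOLLOW(B) ⊇ {$,a,b,c}; new: +{$,a,b,c}
  FOLLOW(S)={$,a,b,c}  FOLLOW(A)={$,a,b,c}  FOLLOW(B)={$,a,b,c}  FOLLOW(C)={$,a,b,c}
[3] — fixpoint
  FOLLOW(S)={$,a,b,c}  FOLLOW(A)={$,a,b,c}  FOLLOW(B)={$,a,b,c}  FOLLOW(C)={$,a,b,c}

FOLLOW(S) = ["$", "a", "b", "c"]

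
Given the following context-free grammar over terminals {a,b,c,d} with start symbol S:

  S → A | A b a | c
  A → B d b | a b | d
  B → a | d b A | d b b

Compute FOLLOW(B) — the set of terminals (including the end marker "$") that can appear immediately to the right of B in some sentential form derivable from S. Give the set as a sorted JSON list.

FIRST iteration:
[1]
  A via A→a b: +{a}
  A via A→d: +{d}
  B via B→a: +{a}
  B via B→d b A: +{d}
  S via S→A: +{a,d}
  S via S→c: +{c}
  FIRST[S]={a,c,d}  FIRST[A]={a,d}  FIRST[B]={a,d}
[2] — fixpoint
  FIRST[S]={a,c,d}  FIRST[A]={a,d}  FIRST[B]={a,d}

FOLLOW iteration:
seed FOLLOW(S) with $
iter 1:
  A→B d b: FOLLOW(B) ⊇ FIRST(d) = {d}; new: +{d}
  B→d b A: FOLLOW(A) ⊇ FOLLOW(B) ⊇ {d}; new: +{d}
  S→A: FOLLOW(A) ⊇ FOLLOW(S) ⊇ {$}; new: +{$}
  S→A b a: FOLLOW(A) ⊇ FIRST(b) = {b}; new: +{b}
  FOLLOW[S]={$}  FOLLOW[A]={$,b,d}  FOLLOW[B]={d}
iter 2: (stable)
  FOLLOW[S]={$}  FOLLOW[A]={$,b,d}  FOLLOW[B]={d}

FOLLOW(B) = ["d"]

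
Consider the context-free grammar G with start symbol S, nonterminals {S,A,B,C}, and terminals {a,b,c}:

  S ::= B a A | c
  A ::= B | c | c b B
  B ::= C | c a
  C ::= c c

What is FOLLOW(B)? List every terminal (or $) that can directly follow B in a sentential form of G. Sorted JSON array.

FIRST sets, iterate to fixpoint:
iter 1:
  A via A→c: +{c}
  B via B→c a: +{c}
  C via C→c c: +{c}
  S via S→B a A: +{c}
  S: {c}  A: {c}  B: {c}  C: {c}
iter 2: — fixpoint
  S: {c}  A: {c}  B: {c}  C: {c}

Compute FOLLOW by fixpoint:
initialize: $ ∈ FOLLOW(S)
[1]
  S→B a A: FOLLOW(B) ⊇ FIRST(a) = {a}; new: +{a}
  S→B a A: FOLLOW(A) ⊇ FOLLOW(S) ⊇ {$}; new: +{$}
  S: {$}  A: {$}  B: {a}  C: {}
[2]
  A→B: FOLLOW(B) ⊇ FOLLOW(A) ⊇ {$}; new: +{$}
  B→C: FOLLOW(C) ⊇ FOLLOW(B) ⊇ {$,a}; new: +{$,a}
  S: {$}  A: {$}  B: {$,a}  C: {$,a}
[3] (stable)
  S: {$}  A: {$}  B: {$,a}  C: {$,a}

FOLLOW(B) = ["$", "a"]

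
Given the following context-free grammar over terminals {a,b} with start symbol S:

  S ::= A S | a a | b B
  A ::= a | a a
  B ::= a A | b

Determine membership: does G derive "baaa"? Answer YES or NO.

Convert to CNF:
  S -> A S | T0 T0 | T1 B
  A -> T0 T0 | a
  B -> T0 A | b
  T0 -> a
  T1 -> b

CYK table (by increasing span):
  T[0,0] 'b' = {B,T1}  orig:{B}
  T[1,1] 'a' = {A,T0}  orig:{A}
  T[2,2] 'a' = {A,T0}  orig:{A}
  T[3,3] 'a' = {A,T0}  orig:{A}
  T[0,1] 'ba' = ∅
  T[1,2] 'aa' = {A,B,S}
  T[2,3] 'aa' = {A,B,S}
  T[0,2] 'baa' = {S}
  T[1,3] 'aaa' = {B,S}
  T[0,3] 'baaa' = {S}

S ∈ T[0,3] ⇒ YES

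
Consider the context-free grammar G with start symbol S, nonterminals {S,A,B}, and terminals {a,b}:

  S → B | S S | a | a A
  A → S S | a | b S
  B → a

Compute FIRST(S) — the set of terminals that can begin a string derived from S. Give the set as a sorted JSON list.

Compute FIRST by fixpoint:
iter 1:
  A via A→a: +{a}
  A via A→b S: +{b}
  B via B→a: +{a}
  S via S→B: +{a}
  FIRST[S]={a}  FIRST[A]={a,b}  FIRST[B]={a}
iter 2: (stable)
  FIRST[S]={a}  FIRST[A]={a,b}  FIRST[B]={a}

FIRST(S) = ["a"]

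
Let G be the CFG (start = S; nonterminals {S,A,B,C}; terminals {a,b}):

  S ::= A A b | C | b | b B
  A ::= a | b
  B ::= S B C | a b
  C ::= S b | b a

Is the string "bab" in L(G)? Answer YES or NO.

CNF form of G:
  S -> A X3 | S T1 | T1 B | T1 T0 | b
  A -> a | b
  B -> S X2 | T0 T1
  C -> S T1 | T1 T0
  T0 -> a
  T1 -> b
  X2 -> B C
  X3 -> A T1

CYK table (by increasing span):
  [0..0]={A,S,T1}  "b"  orig:{A,S}
  [1..1]={A,T0}  "a"  orig:{A}
  [2..2]={A,S,T1}  "b"  orig:{A,S}
  [0..1]={C,S}  "ba"
  [1..2]={B,X3}  "ab"  orig:{B}
  [0..2]={C,S}  "bab"

S ∈ T[0,2] ⇒ YES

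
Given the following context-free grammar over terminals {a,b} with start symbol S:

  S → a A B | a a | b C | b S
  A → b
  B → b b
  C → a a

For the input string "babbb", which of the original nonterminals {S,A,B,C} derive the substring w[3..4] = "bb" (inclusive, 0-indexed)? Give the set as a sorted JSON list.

Convert to CNF:
  S -> T0 C | T0 S | T1 T1 | T1 X2
  A -> b
  B -> T0 T0
  C -> T1 T1
  T0 -> b
  T1 -> a
  X2 -> A B

CYK table (by increasing span), restricted to cells inside w[3..4]:
  cell(3,3) b: {A,T0}  orig:{A}
  cell(4,4) b: {A,T0}  orig:{A}
  cell(3,4) bb: {B}

Original NTs in T[3,4] deriving "bb": ["B"]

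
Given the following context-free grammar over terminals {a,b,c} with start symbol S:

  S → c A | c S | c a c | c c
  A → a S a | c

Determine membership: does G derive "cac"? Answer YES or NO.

CNF form of G:
  S -> T1 A | T1 S | T1 T1 | T1 X3
  A -> T0 X2 | c
  T0 -> a
  T1 -> c
  X2 -> S T0
  X3 -> T0 T1

CYK table (by increasing span):
  [0..0]={A,T1}  "c"  orig:{A}
  [1..1]={T0}  "a"  orig:{}
  [2..2]={A,T1}  "c"  orig:{A}
  [0..1]=∅  "ca"
  [1..2]={X3}  "ac"  orig:{}
  [0..2]={S}  "cac"

S ∈ T[0,2] ⇒ YES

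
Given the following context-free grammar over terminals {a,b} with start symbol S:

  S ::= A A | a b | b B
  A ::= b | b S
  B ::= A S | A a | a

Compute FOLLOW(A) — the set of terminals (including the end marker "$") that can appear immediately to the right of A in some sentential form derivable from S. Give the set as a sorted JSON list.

FIRST iteration:
[1]
  A via A→b: +{b}
  B via B→A S: +{b}
  B via B→a: +{a}
  S via S→A A: +{b}
  S via S→a b: +{a}
  FIRST[S]={a,b}  FIRST[A]={b}  FIRST[B]={a,b}
[2] (no change)
  FIRST[S]={a,b}  FIRST[A]={b}  FIRST[B]={a,b}

FOLLOW iteration:
seed FOLLOW(S) with $
iter 1:
  B→A S: FOLLOW(A) ⊇ FIRST(S) = {a,b}; new: +{a,b}
  S→A A: FOLLOW(A) ⊇ FOLLOW(S) ⊇ {$}; new: +{$}
  S→b B: FOLLOW(B) ⊇ FOLLOW(S) ⊇ {$}; new: +{$}
  FOLLOW(S)={$}  FOLLOW(A)={$,a,b}  FOLLOW(B)={$}
iter 2:
  A→b S: FOLLOW(S) ⊇ FOLLOW(A) ⊇ {$,a,b}; new: +{a,b}
  S→b B: FOLLOW(B) ⊇ FOLLOW(S) ⊇ {$,a,b}; new: +{a,b}
  FOLLOW(S)={$,a,b}  FOLLOW(A)={$,a,b}  FOLLOW(B)={$,a,b}
iter 3: — fixpoint
  FOLLOW(S)={$,a,b}  FOLLOW(A)={$,a,b}  FOLLOW(B)={$,a,b}

FOLLOW(A) = ["$", "a", "b"]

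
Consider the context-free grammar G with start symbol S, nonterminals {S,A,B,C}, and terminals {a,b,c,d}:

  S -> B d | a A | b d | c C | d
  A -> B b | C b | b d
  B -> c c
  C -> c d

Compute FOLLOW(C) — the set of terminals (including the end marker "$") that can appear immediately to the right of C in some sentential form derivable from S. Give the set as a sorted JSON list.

FIRST sets, iterate to fixpoint:
iter 1:
  A via A→b d: +{b}
  B via B→c c: +{c}
  C via C→c d: +{c}
  S via S→B d: +{c}
  S via S→a A: +{a}
  S via S→b d: +{b}
  S via S→d: +{d}
  FIRST[S]={a,b,c,d}  FIRST[A]={b}  FIRST[B]={c}  FIRST[C]={c}
iter 2:
  A via A→B b: +{c}
  FIRST[S]={a,b,c,d}  FIRST[A]={b,c}  FIRST[B]={c}  FIRST[C]={c}
iter 3: — fixpoint
  FIRST[S]={a,b,c,d}  FIRST[A]={b,c}  FIRST[B]={c}  FIRST[C]={c}

FOLLOW iteration:
seed FOLLOW(S) with $
[1]
  A→B b: FOLLOW(B) ⊇ FIRST(b) = {b}; new: +{b}
  A→C b: FOLLOW(C) ⊇ FIRST(b) = {b}; new: +{b}
  S→B d: FOLLOW(B) ⊇ FIRST(d) = {d}; new: +{d}
  S→a A: FOLLOW(A) ⊇ FOLLOW(S) ⊇ {$}; new: +{$}
  S→c C: FOLLOW(C) ⊇ FOLLOW(S) ⊇ {$}; new: +{$}
  FOLLOW(S)={$}  FOLLOW(A)={$}  FOLLOW(B)={b,d}  FOLLOW(C)={$,b}
[2] done
  FOLLOW(S)={$}  FOLLOW(A)={$}  FOLLOW(B)={b,d}  FOLLOW(C)={$,b}

FOLLOW(C) = ["$", "b"]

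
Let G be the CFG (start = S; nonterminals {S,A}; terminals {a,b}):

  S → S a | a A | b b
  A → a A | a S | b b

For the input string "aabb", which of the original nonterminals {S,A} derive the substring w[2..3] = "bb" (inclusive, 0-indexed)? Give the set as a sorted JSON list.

CNF form of G:
  S -> S T0 | T0 A | T1 T1
  A -> T0 A | T0 S | T1 T1
  T0 -> a
  T1 -> b

CYK fill, restricted to cells inside w[2..3]:
  T[2,2] 'b' = {T1}  orig:{}
  T[3,3] 'b' = {T1}  orig:{}
  T[2,3] 'bb' = {A,S}

Original NTs in T[2,3] deriving "bb": ["A", "S"]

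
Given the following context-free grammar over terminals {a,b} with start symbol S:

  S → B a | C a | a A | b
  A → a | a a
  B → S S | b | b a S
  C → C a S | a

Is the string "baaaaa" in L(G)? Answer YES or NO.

CNF form of G:
  S -> B T0 | C T0 | T0 A | b
  A -> T0 T0 | a
  B -> S S | T1 X2 | b
  C -> C X3 | a
  T0 -> a
  T1 -> b
  X2 -> T0 S
  X3 -> T0 S

CYK table (by increasing span):
  [0..0]={B,S,T1}  "b"  orig:{B,S}
  [1..1]={A,C,T0}  "a"  orig:{A,C}
  [2..2]={A,C,T0}  "a"  orig:{A,C}
  [3..3]={A,C,T0}  "a"  orig:{A,C}
  [4..4]={A,C,T0}  "a"  orig:{A,C}
  [5..5]={A,C,T0}  "a"  orig:{A,C}
  [0..1]={S}  "ba"
  [1..2]={A,S}  "aa"
  [2..3]={A,S}  "aa"
  [3..4]={A,S}  "aa"
  [4..5]={A,S}  "aa"
  [0..2]={B}  "baa"
  [1..3]={S,X2,X3}  "aaa"  orig:{S}
  [2..4]={S,X2,X3}  "aaa"  orig:{S}
  [3..5]={S,X2,X3}  "aaa"  orig:{S}
  [0..3]={B,S}  "baaa"
  [1..4]={B,C,X2,X3}  "aaaa"  orig:{B,C}
  [2..5]={B,C,X2,X3}  "aaaa"  orig:{B,C}
  [0..4]={B,S}  "baaaa"
  [1..5]={B,C,S}  "aaaaa"
  [0..5]={B,S}  "baaaaa"

S ∈ T[0,5] ⇒ YES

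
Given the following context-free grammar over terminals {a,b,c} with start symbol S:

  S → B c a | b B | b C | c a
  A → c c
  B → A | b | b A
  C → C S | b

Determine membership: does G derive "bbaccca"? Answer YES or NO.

Convert to CNF:
  S -> B X3 | T0 T2 | T1 B | T1 C
  A -> T0 T0
  B -> T0 T0 | T1 A | b
  C -> C S | b
  T0 -> c
  T1 -> b
  T2 -> a
  X3 -> T0 T2

CYK fill:
  T[0,0] 'b' = {B,C,T1}  orig:{B,C}
  T[1,1] 'b' = {B,C,T1}  orig:{B,C}
  T[2,2] 'a' = {T2}  orig:{}
  T[3,3] 'c' = {T0}  orig:{}
  T[4,4] 'c' = {T0}  orig:{}
  T[5,5] 'c' = {T0}  orig:{}
  T[6,6] 'a' = {T2}  orig:{}
  T[0,1] 'bb' = {S}
  T[1,2] 'ba' = ∅
  T[2,3] 'ac' = ∅
  T[3,4] 'cc' = {A,B}
  T[4,5] 'cc' = {A,B}
  T[5,6] 'ca' = {S,X3}  orig:{S}
  T[0,2] 'bba' = ∅
  T[1,3] 'bac' = ∅
  T[2,4] 'acc' = ∅
  T[3,5] 'ccc' = ∅
  T[4,6] 'cca' = ∅
  T[0,3] 'bbac' = ∅
  T[1,4] 'bacc' = ∅
  T[2,5] 'accc' = ∅
  T[3,6] 'ccca' = {S}
  T[0,4] 'bbacc' = ∅
  T[1,5] 'baccc' = ∅
  T[2,6] 'accca' = ∅
  T[0,5] 'bbaccc' = ∅
  T[1,6] 'baccca' = ∅
  T[0,6] 'bbaccca' = ∅

S ∉ T[0,6] ⇒ NO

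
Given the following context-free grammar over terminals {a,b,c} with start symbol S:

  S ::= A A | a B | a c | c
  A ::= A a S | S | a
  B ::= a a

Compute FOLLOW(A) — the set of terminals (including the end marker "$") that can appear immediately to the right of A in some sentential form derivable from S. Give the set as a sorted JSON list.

FIRST iteration:
[1]
  A via A→a: +{a}
  B via B→a a: +{a}
  S via S→A A: +{a}
  S via S→c: +{c}
  FIRST[S]={a,c}  FIRST[A]={a}  FIRST[B]={a}
[2]
  A via A→S: +{c}
  FIRST[S]={a,c}  FIRST[A]={a,c}  FIRST[B]={a}
[3] (no change)
  FIRST[S]={a,c}  FIRST[A]={a,c}  FIRST[B]={a}

FOLLOW iteration:
initialize: $ ∈ FOLLOW(S)
[1]
  A→A a S: FOLLOW(A) ⊇ FIRST(a) = {a}; new: +{a}
  A→A a S: FOLLOW(S) ⊇ FOLLOW(A) ⊇ {a}; new: +{a}
  S→A A: FOLLOW(A) ⊇ FIRST(A) = {a,c}; new: +{c}
  S→A A: FOLLOW(A) ⊇ FOLLOW(S) ⊇ {$,a}; new: +{$}
  S→a B: FOLLOW(B) ⊇ FOLLOW(S) ⊇ {$,a}; new: +{$,a}
  FOLLOW(S)={$,a}  FOLLOW(A)={$,a,c}  FOLLOW(B)={$,a}
[2]
  A→A a S: FOLLOW(S) ⊇ FOLLOW(A) ⊇ {$,a,c}; new: +{c}
  S→a B: FOLLOW(B) ⊇ FOLLOW(S) ⊇ {$,a,c}; new: +{c}
  FOLLOW(S)={$,a,c}  FOLLOW(A)={$,a,c}  FOLLOW(B)={$,a,c}
[3] — fixpoint
  FOLLOW(S)={$,a,c}  FOLLOW(A)={$,a,c}  FOLLOW(B)={$,a,c}

FOLLOW(A) = ["$", "a", "c"]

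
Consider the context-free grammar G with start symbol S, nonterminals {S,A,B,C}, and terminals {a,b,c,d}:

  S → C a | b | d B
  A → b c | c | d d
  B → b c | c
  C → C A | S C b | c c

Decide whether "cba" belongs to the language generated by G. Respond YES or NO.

CNF form of G:
  S -> C T3 | T2 B | b
  A -> T0 T1 | T2 T2 | c
  B -> T0 T1 | c
  C -> C A | S X4 | T1 T1
  T0 -> b
  T1 -> c
  T2 -> d
  T3 -> a
  X4 -> C T0

CYK table (by increasing span):
  T[0,0] 'c' = {A,B,T1}  orig:{A,B}
  T[1,1] 'b' = {S,T0}  orig:{S}
  T[2,2] 'a' = {T3}  orig:{}
  T[0,1] 'cb' = ∅
  T[1,2] 'ba' = ∅
  T[0,2] 'cba' = ∅

S ∉ T[0,2] ⇒ NO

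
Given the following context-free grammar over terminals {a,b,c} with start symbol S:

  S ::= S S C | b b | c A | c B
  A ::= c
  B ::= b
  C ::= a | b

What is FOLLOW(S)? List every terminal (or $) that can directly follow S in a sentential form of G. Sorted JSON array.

Compute FIRST by fixpoint:
[1]
  A via A→c: +{c}
  B via B→b: +{b}
  C via C→a: +{a}
  C via C→b: +{b}
  S via S→b b: +{b}
  S via S→c A: +{c}
  FIRST[S]={b,c}  FIRST[A]={c}  FIRST[B]={b}  FIRST[C]={a,b}
[2] done
  FIRST[S]={b,c}  FIRST[A]={c}  FIRST[B]={b}  FIRST[C]={a,b}

Compute FOLLOW by fixpoint:
initialize: $ ∈ FOLLOW(S)
round 1:
  S→S S C: FOLLOW(S) ⊇ FIRST(S) = {b,c}; new: +{b,c}
  S→S S C: FOLLOW(S) ⊇ FIRST(C) = {a,b}; new: +{a}
  S→S S C: FOLLOW(C) ⊇ FOLLOW(S) ⊇ {$,a,b,c}; new: +{$,a,b,c}
  S→c A: FOLLOW(A) ⊇ FOLLOW(S) ⊇ {$,a,b,c}; new: +{$,a,b,c}
  S→c B: FOLLOW(B) ⊇ FOLLOW(S) ⊇ {$,a,b,c}; new: +{$,a,b,c}
  S: {$,a,b,c}  A: {$,a,b,c}  B: {$,a,b,c}  C: {$,a,b,c}
round 2: — fixpoint
  S: {$,a,b,c}  A: {$,a,b,c}  B: {$,a,b,c}  C: {$,a,b,c}

FOLLOW(S) = ["$", "a", "b", "c"]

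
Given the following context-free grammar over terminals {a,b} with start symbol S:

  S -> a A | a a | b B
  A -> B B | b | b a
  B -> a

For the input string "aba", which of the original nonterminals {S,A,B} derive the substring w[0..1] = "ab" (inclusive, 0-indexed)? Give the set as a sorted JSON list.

Convert to CNF:
  S -> T0 B | T1 A | T1 T1
  A -> B B | T0 T1 | b
  B -> a
  T0 -> b
  T1 -> a

CYK table (by increasing span), restricted to cells inside w[0..1]:
  [0..0]={B,T1}  "a"  orig:{B}
  [1..1]={A,T0}  "b"  orig:{A}
  [0..1]={S}  "ab"

Original NTs in T[0,1] deriving "ab": ["S"]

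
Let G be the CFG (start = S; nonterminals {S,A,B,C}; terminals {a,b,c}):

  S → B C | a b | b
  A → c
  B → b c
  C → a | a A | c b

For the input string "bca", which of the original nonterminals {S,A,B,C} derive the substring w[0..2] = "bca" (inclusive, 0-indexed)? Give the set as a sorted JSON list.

Convert to CNF:
  S -> B C | T2 T0 | b
  A -> c
  B -> T0 T1
  C -> T1 T0 | T2 A | a
  T0 -> b
  T1 -> c
  T2 -> a

CYK table (by increasing span), restricted to cells inside w[0..2]:
  cell(0,0) b: {S,T0}  orig:{S}
  cell(1,1) c: {A,T1}  orig:{A}
  cell(2,2) a: {C,T2}  orig:{C}
  cell(0,1) bc: {B}
  cell(1,2) ca: ∅
  cell(0,2) bca: {S}

Original NTs in T[0,2] deriving "bca": ["S"]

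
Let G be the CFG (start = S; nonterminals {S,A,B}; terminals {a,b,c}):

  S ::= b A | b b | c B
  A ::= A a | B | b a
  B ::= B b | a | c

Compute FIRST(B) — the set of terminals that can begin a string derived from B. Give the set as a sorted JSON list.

FIRST sets, iterate to fixpoint:
[1]
  A via A→b a: +{b}
  B via B→a: +{a}
  B via B→c: +{c}
  S via S→b A: +{b}
  S via S→c B: +{c}
  FIRST[S]={b,c}  FIRST[A]={b}  FIRST[B]={a,c}
[2]
  A via A→B: +{a,c}
  FIRST[S]={b,c}  FIRST[A]={a,b,c}  FIRST[B]={a,c}
[3] done
  FIRST[S]={b,c}  FIRST[A]={a,b,c}  FIRST[B]={a,c}

FIRST(B) = ["a", "c"]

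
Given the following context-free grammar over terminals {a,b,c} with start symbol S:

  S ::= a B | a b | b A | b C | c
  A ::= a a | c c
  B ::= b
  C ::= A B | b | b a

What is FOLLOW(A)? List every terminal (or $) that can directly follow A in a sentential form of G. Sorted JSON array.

FIRST sets, iterate to fixpoint:
iter 1:
  A via A→a a: +{a}
  A via A→c c: +{c}
  B via B→b: +{b}
  C via C→A B: +{a,c}
  C via C→b: +{b}
  S via S→a B: +{a}
  S via S→b A: +{b}
  S via S→c: +{c}
  FIRST[S]={a,b,c}  FIRST[A]={a,c}  FIRST[B]={b}  FIRST[C]={a,b,c}
iter 2: (no change)
  FIRST[S]={a,b,c}  FIRST[A]={a,c}  FIRST[B]={b}  FIRST[C]={a,b,c}

FOLLOW sets:
FOLLOW(S) := {$}
iter 1:
  C→A B: FOLLOW(A) ⊇ FIRST(B) = {b}; new: +{b}
  S→a B: FOLLOW(B) ⊇ FOLLOW(S) ⊇ {$}; new: +{$}
  S→b A: FOLLOW(A) ⊇ FOLLOW(S) ⊇ {$}; new: +{$}
  S→b C: FOLLOW(C) ⊇ FOLLOW(S) ⊇ {$}; new: +{$}
  S: {$}  A: {$,b}  B: {$}  C: {$}
iter 2: (no change)
  S: {$}  A: {$,b}  B: {$}  C: {$}

FOLLOW(A) = ["$", "b"]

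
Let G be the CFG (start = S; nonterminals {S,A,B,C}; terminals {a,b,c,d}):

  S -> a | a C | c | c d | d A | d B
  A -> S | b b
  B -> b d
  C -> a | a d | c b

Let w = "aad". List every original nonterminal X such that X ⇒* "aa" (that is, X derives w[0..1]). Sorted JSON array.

Convert to CNF:
  S -> T0 C | T2 T3 | T3 A | T3 B | a | c
  A -> T0 C | T1 T1 | T2 T3 | T3 A | T3 B | a | c
  B -> T1 T3
  C -> T0 T3 | T2 T1 | a
  T0 -> a
  T1 -> b
  T2 -> c
  T3 -> d

Fill CYK table bottom-up (cells [i..j] with 0 ≤ i ≤ j ≤ 1 only):
  cell(0,0) a: {A,C,S,T0}  orig:{A,C,S}
  cell(1,1) a: {A,C,S,T0}  orig:{A,C,S}
  cell(0,1) aa: {A,S}

Original NTs in T[0,1] deriving "aa": ["A", "S"]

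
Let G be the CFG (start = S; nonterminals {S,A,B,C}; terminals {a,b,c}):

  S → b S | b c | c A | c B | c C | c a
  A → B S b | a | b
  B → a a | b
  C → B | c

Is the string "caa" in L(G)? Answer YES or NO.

Convert to CNF:
  S -> T0 S | T0 T2 | T2 A | T2 B | T2 C | T2 T1
  A -> B X3 | a | b
  B -> T1 T1 | b
  C -> T1 T1 | b | c
  T0 -> b
  T1 -> a
  T2 -> c
  X3 -> S T0

Fill CYK table bottom-up:
  cell(0,0) c: {C,T2}  orig:{C}
  cell(1,1) a: {A,T1}  orig:{A}
  cell(2,2) a: {A,T1}  orig:{A}
  cell(0,1) ca: {S}
  cell(1,2) aa: {B,C}
  cell(0,2) caa: {S}

S ∈ T[0,2] ⇒ YES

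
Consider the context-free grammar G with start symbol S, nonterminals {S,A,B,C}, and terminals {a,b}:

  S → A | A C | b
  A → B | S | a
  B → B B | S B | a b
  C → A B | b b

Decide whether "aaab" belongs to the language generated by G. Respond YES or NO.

CNF form of G:
  S -> A C | B B | S B | T0 T1 | a | b
  A -> A C | B B | S B | T0 T1 | a | b
  B -> B B | S B | T0 T1
  C -> A B | T1 T1
  T0 -> a
  T1 -> b

Fill CYK table bottom-up:
  T[0,0] 'a' = {A,S,T0}  orig:{A,S}
  T[1,1] 'a' = {A,S,T0}  orig:{A,S}
  T[2,2] 'a' = {A,S,T0}  orig:{A,S}
  T[3,3] 'b' = {A,S,T1}  orig:{A,S}
  T[0,1] 'aa' = ∅
  T[1,2] 'aa' = ∅
  T[2,3] 'ab' = {A,B,S}
  T[0,2] 'aaa' = ∅
  T[1,3] 'aab' = {A,B,C,S}
  T[0,3] 'aaab' = {A,B,C,S}

S ∈ T[0,3] ⇒ YES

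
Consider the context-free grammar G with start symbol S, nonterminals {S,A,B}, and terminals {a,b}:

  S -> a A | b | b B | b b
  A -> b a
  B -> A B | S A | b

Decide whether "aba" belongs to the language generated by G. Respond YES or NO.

Convert to CNF:
  S -> T0 B | T0 T0 | T1 A | b
  A -> T0 T1
  B -> A B | S A | b
  T0 -> b
  T1 -> a

CYK table (by increasing span):
  T[0,0] 'a' = {T1}  orig:{}
  T[1,1] 'b' = {B,S,T0}  orig:{B,S}
  T[2,2] 'a' = {T1}  orig:{}
  T[0,1] 'ab' = ∅
  T[1,2] 'ba' = {A}
  T[0,2] 'aba' = {S}

S ∈ T[0,2] ⇒ YES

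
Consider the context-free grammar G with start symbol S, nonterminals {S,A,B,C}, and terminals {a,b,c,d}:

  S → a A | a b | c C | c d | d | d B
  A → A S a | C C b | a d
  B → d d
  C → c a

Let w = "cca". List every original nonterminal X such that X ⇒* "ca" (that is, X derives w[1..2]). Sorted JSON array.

CNF form of G:
  S -> T0 A | T0 T1 | T2 B | T3 C | T3 T2 | d
  A -> A X4 | C X5 | T0 T2
  B -> T2 T2
  C -> T3 T0
  T0 -> a
  T1 -> b
  T2 -> d
  T3 -> c
  X4 -> S T0
  X5 -> C T1

Fill CYK table bottom-up, restricted to cells inside w[1..2]:
  cell(1,1) c: {T3}  orig:{}
  cell(2,2) a: {T0}  orig:{}
  cell(1,2) ca: {C}

Original NTs in T[1,2] deriving "ca": ["C"]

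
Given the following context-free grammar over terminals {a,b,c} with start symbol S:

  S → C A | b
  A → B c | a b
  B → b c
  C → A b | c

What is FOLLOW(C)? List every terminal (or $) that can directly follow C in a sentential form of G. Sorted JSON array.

FIRST iteration:
[1]
  A via A→a b: +{a}
  B via B→b c: +{b}
  C via C→A b: +{a}
  C via C→c: +{c}
  S via S→C A: +{a,c}
  S via S→b: +{b}
  FIRST(S)={a,b,c}  FIRST(A)={a}  FIRST(B)={b}  FIRST(C)={a,c}
[2]
  A via A→B c: +{b}
  C via C→A b: +{b}
  FIRST(S)={a,b,c}  FIRST(A)={a,b}  FIRST(B)={b}  FIRST(C)={a,b,c}
[3] (no change)
  FIRST(S)={a,b,c}  FIRST(A)={a,b}  FIRST(B)={b}  FIRST(C)={a,b,c}

FOLLOW iteration:
seed FOLLOW(S) with $
iter 1:
  A→B c: FOLLOW(B) ⊇ FIRST(c) = {c}; new: +{c}
  C→A b: FOLLOW(A) ⊇ FIRST(b) = {b}; new: +{b}
  S→C A: FOLLOW(C) ⊇ FIRST(A) = {a,b}; new: +{a,b}
  S→C A: FOLLOW(A) ⊇ FOLLOW(S) ⊇ {$}; new: +{$}
  S: {$}  A: {$,b}  B: {c}  C: {a,b}
iter 2: — fixpoint
  S: {$}  A: {$,b}  B: {c}  C: {a,b}

FOLLOW(C) = ["a", "b"]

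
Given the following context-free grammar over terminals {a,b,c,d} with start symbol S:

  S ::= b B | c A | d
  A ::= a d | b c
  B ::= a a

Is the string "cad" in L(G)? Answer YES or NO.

CNF form of G:
  S -> T2 B | T3 A | d
  A -> T0 T1 | T2 T3
  B -> T0 T0
  T0 -> a
  T1 -> d
  T2 -> b
  T3 -> c

CYK table (by increasing span):
  cell(0,0) c: {T3}  orig:{}
  cell(1,1) a: {T0}  orig:{}
  cell(2,2) d: {S,T1}  orig:{S}
  cell(0,1) ca: ∅
  cell(1,2) ad: {A}
  cell(0,2) cad: {S}

S ∈ T[0,2] ⇒ YES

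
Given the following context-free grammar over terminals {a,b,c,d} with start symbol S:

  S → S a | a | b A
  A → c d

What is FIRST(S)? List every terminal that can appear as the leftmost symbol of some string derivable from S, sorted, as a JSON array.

Compute FIRST by fixpoint:
[1]
  A via A→c d: +{c}
  S via S→a: +{a}
  S via S→b A: +{b}
  FIRST[S]={a,b}  FIRST[A]={c}
[2] (stable)
  FIRST[S]={a,b}  FIRST[A]={c}

FIRST(S) = ["a", "b"]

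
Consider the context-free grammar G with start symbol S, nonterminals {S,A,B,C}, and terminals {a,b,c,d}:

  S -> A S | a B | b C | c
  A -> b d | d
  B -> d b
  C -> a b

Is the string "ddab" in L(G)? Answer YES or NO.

CNF form of G:
  S -> A S | T0 C | T2 B | c
  A -> T0 T1 | d
  B -> T1 T0
  C -> T2 T0
  T0 -> b
  T1 -> d
  T2 -> a

CYK fill:
  T[0,0] 'd' = {A,T1}  orig:{A}
  T[1,1] 'd' = {A,T1}  orig:{A}
  T[2,2] 'a' = {T2}  orig:{}
  T[3,3] 'b' = {T0}  orig:{}
  T[0,1] 'dd' = ∅
  T[1,2] 'da' = ∅
  T[2,3] 'ab' = {C}
  T[0,2] 'dda' = ∅
  T[1,3] 'dab' = ∅
  T[0,3] 'ddab' = ∅

S ∉ T[0,3] ⇒ NO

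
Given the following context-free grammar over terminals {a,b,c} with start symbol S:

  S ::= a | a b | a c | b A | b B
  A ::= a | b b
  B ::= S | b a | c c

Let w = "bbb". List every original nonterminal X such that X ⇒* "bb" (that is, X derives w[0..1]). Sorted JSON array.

Convert to CNF:
  S -> T0 A | T0 B | T1 T0 | T1 T2 | a
  A -> T0 T0 | a
  B -> T0 A | T0 B | T0 T1 | T1 T0 | T1 T2 | T2 T2 | a
  T0 -> b
  T1 -> a
  T2 -> c

Fill CYK table bottom-up (cells [i..j] with 0 ≤ i ≤ j ≤ 1 only):
  [0..0]={T0}  "b"  orig:{}
  [1..1]={T0}  "b"  orig:{}
  [0..1]={A}  "bb"

Original NTs in T[0,1] deriving "bb": ["A"]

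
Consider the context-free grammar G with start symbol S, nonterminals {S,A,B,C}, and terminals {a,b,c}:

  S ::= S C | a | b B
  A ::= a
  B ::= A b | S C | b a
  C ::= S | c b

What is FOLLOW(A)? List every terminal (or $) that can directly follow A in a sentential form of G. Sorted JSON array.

FIRST sets, iterate to fixpoint:
[1]
  A via A→a: +{a}
  B via B→A b: +{a}
  B via B→b a: +{b}
  C via C→c b: +{c}
  S via S→a: +{a}
  S via S→b B: +{b}
  FIRST(S)={a,b}  FIRST(A)={a}  FIRST(B)={a,b}  FIRST(C)={c}
[2]
  C via C→S: +{a,b}
  FIRST(S)={a,b}  FIRST(A)={a}  FIRST(B)={a,b}  FIRST(C)={a,b,c}
[3] (no change)
  FIRST(S)={a,b}  FIRST(A)={a}  FIRST(B)={a,b}  FIRST(C)={a,b,c}

FOLLOW sets:
initialize: $ ∈ FOLLOW(S)
[1]
  B→A b: FOLLOW(A) ⊇ FIRST(b) = {b}; new: +{b}
  B→S C: FOLLOW(S) ⊇ FIRST(C) = {a,b,c}; new: +{a,b,c}
  S→S C: FOLLOW(C) ⊇ FOLLOW(S) ⊇ {$,a,b,c}; new: +{$,a,b,c}
  S→b B: FOLLOW(B) ⊇ FOLLOW(S) ⊇ {$,a,b,c}; new: +{$,a,b,c}
  FOLLOW(S)={$,a,b,c}  FOLLOW(A)={b}  FOLLOW(B)={$,a,b,c}  FOLLOW(C)={$,a,b,c}
[2] done
  FOLLOW(S)={$,a,b,c}  FOLLOW(A)={b}  FOLLOW(B)={$,a,b,c}  FOLLOW(C)={$,a,b,c}

FOLLOW(A) = ["b"]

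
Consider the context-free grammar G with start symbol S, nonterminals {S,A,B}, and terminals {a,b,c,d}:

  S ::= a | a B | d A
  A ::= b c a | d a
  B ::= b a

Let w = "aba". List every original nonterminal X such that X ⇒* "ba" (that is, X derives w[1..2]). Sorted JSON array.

Convert to CNF:
  S -> T2 B | T3 A | a
  A -> T0 X4 | T3 T2
  B -> T0 T2
  T0 -> b
  T1 -> c
  T2 -> a
  T3 -> d
  X4 -> T1 T2

Fill CYK table bottom-up, restricted to cells inside w[1..2]:
  [1..1]={T0}  "b"  orig:{}
  [2..2]={S,T2}  "a"  orig:{S}
  [1..2]={B}  "ba"

Original NTs in T[1,2] deriving "ba": ["B"]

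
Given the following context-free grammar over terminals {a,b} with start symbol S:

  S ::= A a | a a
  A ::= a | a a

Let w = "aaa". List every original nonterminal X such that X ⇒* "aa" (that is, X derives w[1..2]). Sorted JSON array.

CNF form of G:
  S -> A T0 | T0 T0
  A -> T0 T0 | a
  T0 -> a

CYK fill, restricted to cells inside w[1..2]:
  [1..1]={A,T0}  "a"  orig:{A}
  [2..2]={A,T0}  "a"  orig:{A}
  [1..2]={A,S}  "aa"

Original NTs in T[1,2] deriving "aa": ["A", "S"]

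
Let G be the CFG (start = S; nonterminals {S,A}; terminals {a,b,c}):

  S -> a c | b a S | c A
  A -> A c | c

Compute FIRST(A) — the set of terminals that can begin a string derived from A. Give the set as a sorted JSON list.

Compute FIRST by fixpoint:
iter 1:
  A via A→c: +{c}
  S via S→a c: +{a}
  S via S→b a S: +{b}
  S via S→c A: +{c}
  FIRST[S]={a,b,c}  FIRST[A]={c}
iter 2: (no change)
  FIRST[S]={a,b,c}  FIRST[A]={c}

FIRST(A) = ["c"]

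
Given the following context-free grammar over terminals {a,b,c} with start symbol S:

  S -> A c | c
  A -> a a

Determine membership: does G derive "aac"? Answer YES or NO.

Convert to CNF:
  S -> A T1 | c
  A -> T0 T0
  T0 -> a
  T1 -> c

Fill CYK table bottom-up:
  T[0,0] 'a' = {T0}  orig:{}
  T[1,1] 'a' = {T0}  orig:{}
  T[2,2] 'c' = {S,T1}  orig:{S}
  T[0,1] 'aa' = {A}
  T[1,2] 'ac' = ∅
  T[0,2] 'aac' = {S}

S ∈ T[0,2] ⇒ YES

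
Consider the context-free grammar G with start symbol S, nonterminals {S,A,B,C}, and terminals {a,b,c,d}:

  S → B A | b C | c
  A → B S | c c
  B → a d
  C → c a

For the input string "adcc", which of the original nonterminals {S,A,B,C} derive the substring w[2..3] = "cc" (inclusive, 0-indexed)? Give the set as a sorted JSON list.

CNF form of G:
  S -> B A | T3 C | c
  A -> B S | T0 T0
  B -> T1 T2
  C -> T0 T1
  T0 -> c
  T1 -> a
  T2 -> d
  T3 -> b

Fill CYK table bottom-up, restricted to cells inside w[2..3]:
  [2..2]={S,T0}  "c"  orig:{S}
  [3..3]={S,T0}  "c"  orig:{S}
  [2..3]={A}  "cc"

Original NTs in T[2,3] deriving "cc": ["A"]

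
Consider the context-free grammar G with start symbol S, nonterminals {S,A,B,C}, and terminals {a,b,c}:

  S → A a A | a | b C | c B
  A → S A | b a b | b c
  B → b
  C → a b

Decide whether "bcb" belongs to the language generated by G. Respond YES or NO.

Convert to CNF:
  S -> A X4 | T0 C | T2 B | a
  A -> S A | T0 T2 | T0 X3
  B -> b
  C -> T1 T0
  T0 -> b
  T1 -> a
  T2 -> c
  X3 -> T1 T0
  X4 -> T1 A

CYK table (by increasing span):
  cell(0,0) b: {B,T0}  orig:{B}
  cell(1,1) c: {T2}  orig:{}
  cell(2,2) b: {B,T0}  orig:{B}
  cell(0,1) bc: {A}
  cell(1,2) cb: {S}
  cell(0,2) bcb: ∅

S ∉ T[0,2] ⇒ NO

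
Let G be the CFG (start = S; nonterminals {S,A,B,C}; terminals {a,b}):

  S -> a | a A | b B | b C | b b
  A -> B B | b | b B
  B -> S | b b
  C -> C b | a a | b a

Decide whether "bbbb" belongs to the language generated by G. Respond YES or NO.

CNF form of G:
  S -> T0 B | T0 C | T0 T0 | T1 A | a
  A -> B B | T0 B | b
  B -> T0 B | T0 C | T0 T0 | T1 A | a
  C -> C T0 | T0 T1 | T1 T1
  T0 -> b
  T1 -> a

CYK fill:
  T[0,0] 'b' = {A,T0}  orig:{A}
  T[1,1] 'b' = {A,T0}  orig:{A}
  T[2,2] 'b' = {A,T0}  orig:{A}
  T[3,3] 'b' = {A,T0}  orig:{A}
  T[0,1] 'bb' = {B,S}
  T[1,2] 'bb' = {B,S}
  T[2,3] 'bb' = {B,S}
  T[0,2] 'bbb' = {A,B,S}
  T[1,3] 'bbb' = {A,B,S}
  T[0,3] 'bbbb' = {A,B,S}

S ∈ T[0,3] ⇒ YES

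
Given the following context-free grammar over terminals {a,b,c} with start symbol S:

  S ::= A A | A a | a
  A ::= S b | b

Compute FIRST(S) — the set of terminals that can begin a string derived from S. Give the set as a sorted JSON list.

Compute FIRST by fixpoint:
iter 1:
  A via A→b: +{b}
  S via S→A A: +{b}
  S via S→a: +{a}
  FIRST[S]={a,b}  FIRST[A]={b}
iter 2:
  A via A→S b: +{a}
  FIRST[S]={a,b}  FIRST[A]={a,b}
iter 3: (no change)
  FIRST[S]={a,b}  FIRST[A]={a,b}

FIRST(S) = ["a", "b"]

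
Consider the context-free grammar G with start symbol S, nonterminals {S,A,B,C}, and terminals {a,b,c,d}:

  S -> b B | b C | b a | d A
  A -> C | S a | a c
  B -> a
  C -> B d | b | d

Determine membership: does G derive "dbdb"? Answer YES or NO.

Convert to CNF:
  S -> T0 A | T3 B | T3 C | T3 T1
  A -> B T0 | S T1 | T1 T2 | b | d
  B -> a
  C -> B T0 | b | d
  T0 -> d
  T1 -> a
  T2 -> c
  T3 -> b

Fill CYK table bottom-up:
  [0..0]={A,C,T0}  "d"  orig:{A,C}
  [1..1]={A,C,T3}  "b"  orig:{A,C}
  [2..2]={A,C,T0}  "d"  orig:{A,C}
  [3..3]={A,C,T3}  "b"  orig:{A,C}
  [0..1]={S}  "db"
  [1..2]={S}  "bd"
  [2..3]={S}  "db"
  [0..2]=∅  "dbd"
  [1..3]=∅  "bdb"
  [0..3]=∅  "dbdb"

S ∉ T[0,3] ⇒ NO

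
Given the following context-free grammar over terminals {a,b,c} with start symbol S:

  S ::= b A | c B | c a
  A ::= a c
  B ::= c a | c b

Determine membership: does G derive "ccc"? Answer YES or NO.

CNF form of G:
  S -> T1 B | T1 T0 | T2 A
  A -> T0 T1
  B -> T1 T0 | T1 T2
  T0 -> a
  T1 -> c
  T2 -> b

CYK table (by increasing span):
  T[0,0] 'c' = {T1}  orig:{}
  T[1,1] 'c' = {T1}  orig:{}
  T[2,2] 'c' = {T1}  orig:{}
  T[0,1] 'cc' = ∅
  T[1,2] 'cc' = ∅
  T[0,2] 'ccc' = ∅

S ∉ T[0,2] ⇒ NO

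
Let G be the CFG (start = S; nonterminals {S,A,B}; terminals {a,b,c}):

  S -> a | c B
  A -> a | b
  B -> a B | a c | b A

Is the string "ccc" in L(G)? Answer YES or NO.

CNF form of G:
  S -> T1 B | a
  A -> a | b
  B -> T0 B | T0 T1 | T2 A
  T0 -> a
  T1 -> c
  T2 -> b

CYK fill:
  [0..0]={T1}  "c"  orig:{}
  [1..1]={T1}  "c"  orig:{}
  [2..2]={T1}  "c"  orig:{}
  [0..1]=∅  "cc"
  [1..2]=∅  "cc"
  [0..2]=∅  "ccc"

S ∉ T[0,2] ⇒ NO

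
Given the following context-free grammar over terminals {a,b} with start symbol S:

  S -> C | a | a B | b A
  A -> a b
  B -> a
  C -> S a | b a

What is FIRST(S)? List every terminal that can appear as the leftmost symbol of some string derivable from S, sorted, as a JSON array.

FIRST sets, iterate to fixpoint:
round 1:
  A via A→a b: +{a}
  B via B→a: +{a}
  C via C→b a: +{b}
  S via S→C: +{b}
  S via S→a: +{a}
  FIRST[S]={a,b}  FIRST[A]={a}  FIRST[B]={a}  FIRST[C]={b}
round 2:
  C via C→S a: +{a}
  FIRST[S]={a,b}  FIRST[A]={a}  FIRST[B]={a}  FIRST[C]={a,b}
round 3: (no change)
  FIRST[S]={a,b}  FIRST[A]={a}  FIRST[B]={a}  FIRST[C]={a,b}

FIRST(S) = ["a", "b"]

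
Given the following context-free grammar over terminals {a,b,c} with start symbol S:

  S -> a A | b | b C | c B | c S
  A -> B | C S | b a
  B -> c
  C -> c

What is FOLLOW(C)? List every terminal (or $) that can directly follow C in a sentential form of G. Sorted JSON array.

FIRST sets, iterate to fixpoint:
iter 1:
  A via A→b a: +{b}
  B via B→c: +{c}
  C via C→c: +{c}
  S via S→a A: +{a}
  S via S→b: +{b}
  S via S→c B: +{c}
  FIRST(S)={a,b,c}  FIRST(A)={b}  FIRST(B)={c}  FIRST(C)={c}
iter 2:
  A via A→B: +{c}
  FIRST(S)={a,b,c}  FIRST(A)={b,c}  FIRST(B)={c}  FIRST(C)={c}
iter 3: (stable)
  FIRST(S)={a,b,c}  FIRST(A)={b,c}  FIRST(B)={c}  FIRST(C)={c}

Compute FOLLOW by fixpoint:
FOLLOW(S) := {$}
round 1:
  A→C S: FOLLOW(C) ⊇ FIRST(S) = {a,b,c}; new: +{a,b,c}
  S→a A: FOLLOW(A) ⊇ FOLLOW(S) ⊇ {$}; new: +{$}
  S→b C: FOLLOW(C) ⊇ FOLLOW(S) ⊇ {$}; new: +{$}
  S→c B: FOLLOW(B) ⊇ FOLLOW(S) ⊇ {$}; new: +{$}
  FOLLOW[S]={$}  FOLLOW[A]={$}  FOLLOW[B]={$}  FOLLOW[C]={$,a,b,c}
round 2: (stable)
  FOLLOW[S]={$}  FOLLOW[A]={$}  FOLLOW[B]={$}  FOLLOW[C]={$,a,b,c}

FOLLOW(C) = ["$", "a", "b", "c"]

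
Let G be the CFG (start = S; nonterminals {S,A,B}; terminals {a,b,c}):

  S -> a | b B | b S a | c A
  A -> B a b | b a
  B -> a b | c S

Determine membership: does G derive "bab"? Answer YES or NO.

CNF form of G:
  S -> T1 B | T1 X4 | T2 A | a
  A -> B X3 | T1 T0
  B -> T0 T1 | T2 S
  T0 -> a
  T1 -> b
  T2 -> c
  X3 -> T0 T1
  X4 -> S T0

CYK table (by increasing span):
  T[0,0] 'b' = {T1}  orig:{}
  T[1,1] 'a' = {S,T0}  orig:{S}
  T[2,2] 'b' = {T1}  orig:{}
  T[0,1] 'ba' = {A}
  T[1,2] 'ab' = {B,X3}  orig:{B}
  T[0,2] 'bab' = {S}

S ∈ T[0,2] ⇒ YES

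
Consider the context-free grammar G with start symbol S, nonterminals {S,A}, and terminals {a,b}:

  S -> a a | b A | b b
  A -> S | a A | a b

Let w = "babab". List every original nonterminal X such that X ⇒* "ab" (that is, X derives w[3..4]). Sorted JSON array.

CNF form of G:
  S -> T0 T0 | T1 A | T1 T1
  A -> T0 A | T0 T0 | T0 T1 | T1 A | T1 T1
  T0 -> a
  T1 -> b

Fill CYK table bottom-up, restricted to cells inside w[3..4]:
  [3..3]={T0}  "a"  orig:{}
  [4..4]={T1}  "b"  orig:{}
  [3..4]={A}  "ab"

Original NTs in T[3,4] deriving "ab": ["A"]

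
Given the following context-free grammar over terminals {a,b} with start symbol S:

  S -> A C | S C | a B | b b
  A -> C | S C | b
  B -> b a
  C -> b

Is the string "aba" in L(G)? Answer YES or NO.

Convert to CNF:
  S -> A C | S C | T0 T0 | T1 B
  A -> S C | b
  B -> T0 T1
  C -> b
  T0 -> b
  T1 -> a

Fill CYK table bottom-up:
  T[0,0] 'a' = {T1}  orig:{}
  T[1,1] 'b' = {A,C,T0}  orig:{A,C}
  T[2,2] 'a' = {T1}  orig:{}
  T[0,1] 'ab' = ∅
  T[1,2] 'ba' = {B}
  T[0,2] 'aba' = {S}

S ∈ T[0,2] ⇒ YES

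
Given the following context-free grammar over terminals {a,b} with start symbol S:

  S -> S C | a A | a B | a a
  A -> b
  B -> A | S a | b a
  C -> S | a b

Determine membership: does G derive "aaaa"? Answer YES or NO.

Convert to CNF:
  S -> S C | T0 A | T0 B | T0 T0
  A -> b
  B -> S T0 | T1 T0 | b
  C -> S C | T0 A | T0 B | T0 T0 | T0 T1
  T0 -> a
  T1 -> b

CYK fill:
  T[0,0] 'a' = {T0}  orig:{}
  T[1,1] 'a' = {T0}  orig:{}
  T[2,2] 'a' = {T0}  orig:{}
  T[3,3] 'a' = {T0}  orig:{}
  T[0,1] 'aa' = {C,S}
  T[1,2] 'aa' = {C,S}
  T[2,3] 'aa' = {C,S}
  T[0,2] 'aaa' = {B}
  T[1,3] 'aaa' = {B}
  T[0,3] 'aaaa' = {C,S}

S ∈ T[0,3] ⇒ YES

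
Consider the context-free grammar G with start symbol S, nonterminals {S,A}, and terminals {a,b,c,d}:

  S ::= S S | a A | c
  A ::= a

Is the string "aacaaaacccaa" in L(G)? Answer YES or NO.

Convert to CNF:
  S -> S S | T0 A | c
  A -> a
  T0 -> a

Fill CYK table bottom-up:
  cell(0,0) a: {A,T0}  orig:{A}
  cell(1,1) a: {A,T0}  orig:{A}
  cell(2,2) c: {S}
  cell(3,3) a: {A,T0}  orig:{A}
  cell(4,4) a: {A,T0}  orig:{A}
  cell(5,5) a: {A,T0}  orig:{A}
  cell(6,6) a: {A,T0}  orig:{A}
  cell(7,7) c: {S}
  cell(8,8) c: {S}
  cell(9,9) c: {S}
  cell(10,10) a: {A,T0}  orig:{A}
  cell(11,11) a: {A,T0}  orig:{A}
  cell(0,1) aa: {S}
  cell(1,2) ac: ∅
  cell(2,3) ca: ∅
  cell(3,4) aa: {S}
  cell(4,5) aa: {S}
  cell(5,6) aa: {S}
  cell(6,7) ac: ∅
  cell(7,8) cc: {S}
  cell(8,9) cc: {S}
  cell(9,10) ca: ∅
  cell(10,11) aa: {S}
  cell(0,2) aac: {S}
  cell(1,3) aca: ∅
  cell(2,4) caa: {S}
  cell(3,5) aaa: ∅
  cell(4,6) aaa: ∅
  cell(5,7) aac: {S}
  cell(6,8) acc: ∅
  cell(7,9) ccc: {S}
  cell(8,10) cca: ∅
  cell(9,11) caa: {S}
  cell(0,3) aaca: ∅
  cell(1,4) acaa: ∅
  cell(2,5) caaa: ∅
  cell(3,6) aaaa: {S}
  cell(4,7) aaac: ∅
  cell(5,8) aacc: {S}
  cell(6,9) accc: ∅
  cell(7,10) ccca: ∅
  cell(8,11) ccaa: {S}
  cell(0,4) aacaa: {S}
  cell(1,5) acaaa: ∅
  cell(2,6) caaaa: {S}
  cell(3,7) aaaac: {S}
  cell(4,8) aaacc: ∅
  cell(5,9) aaccc: {S}
  cell(6,10) accca: ∅
  cell(7,11) cccaa: {S}
  cell(0,5) aacaaa: ∅
  cell(1,6) acaaaa: ∅
  cell(2,7) caaaac: {S}
  cell(3,8) aaaacc: {S}
  cell(4,9) aaaccc: ∅
  cell(5,10) aaccca: ∅
  cell(6,11) acccaa: ∅
  cell(0,6) aacaaaa: {S}
  cell(1,7) acaaaac: ∅
  cell(2,8) caaaacc: {S}
  cell(3,9) aaaaccc: {S}
  cell(4,10) aaaccca: ∅
  cell(5,11) aacccaa: {S}
  cell(0,7) aacaaaac: {S}
  cell(1,8) acaaaacc: ∅
  cell(2,9) caaaaccc: {S}
  cell(3,10) aaaaccca: ∅
  cell(4,11) aaacccaa: ∅
  cell(0,8) aacaaaacc: {S}
  cell(1,9) acaaaaccc: ∅
  cell(2,10) caaaaccca: ∅
  cell(3,11) aaaacccaa: {S}
  cell(0,9) aacaaaaccc: {S}
  cell(1,10) acaaaaccca: ∅
  cell(2,11) caaaacccaa: {S}
  cell(0,10) aacaaaaccca: ∅
  cell(1,11) acaaaacccaa: ∅
  cell(0,11) aacaaaacccaa: {S}

S ∈ T[0,11] ⇒ YES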